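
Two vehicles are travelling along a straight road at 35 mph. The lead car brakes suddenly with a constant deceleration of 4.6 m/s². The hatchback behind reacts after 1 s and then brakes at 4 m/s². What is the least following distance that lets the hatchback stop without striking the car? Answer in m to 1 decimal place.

Minimum gap ≈ 19.6 m

35 mph × 0.44704 = 15.6464 m/s.
Leader travels v²/(2a_L) = 244.810 / 9.200 = 26.610 m before stopping.
Follower covers v·t_r = 15.6464 × 1 = 15.646 m while reacting, then v²/(2a_F) = 244.810 / 8.000 = 30.601 m while braking, for a total of 15.646 + 30.601 = 46.247 m.
Since a_F ≤ a_L and the follower starts braking later, the follower is never slower than the leader, so the closest approach is when both have stopped.
Minimum gap = 46.247 − 26.610 = 19.637 m.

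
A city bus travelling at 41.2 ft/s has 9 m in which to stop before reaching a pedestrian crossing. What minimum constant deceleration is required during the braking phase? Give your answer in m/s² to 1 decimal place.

Required deceleration ≈ 8.8 m/s²

41.2 ft/s × 0.3048 = 12.5578 m/s.
v² = 2a·d ⇒ a = v²/(2d) = 12.5578² / (2 × 9.000) = 157.698 / 18.000 = 8.7610 m/s².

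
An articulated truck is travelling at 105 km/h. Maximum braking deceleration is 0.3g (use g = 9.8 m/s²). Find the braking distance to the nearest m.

105 km/h ÷ 3.6 = 29.1667 m/s.
a = 0.3 × 9.8 = 2.940 m/s².
Braking distance = v²/(2a) = 29.1667² / (2 × 2.940) = 850.696 / 5.880 = 144.676 m.

Braking distance ≈ 145 m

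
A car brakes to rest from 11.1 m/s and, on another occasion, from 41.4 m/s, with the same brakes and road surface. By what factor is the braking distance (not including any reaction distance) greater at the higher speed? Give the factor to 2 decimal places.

Factor ≈ 13.91

Braking distance d = v²/(2a), so with a fixed, d ∝ v².
Factor = (41.4/11.1)² = 3.7297² = 13.9107.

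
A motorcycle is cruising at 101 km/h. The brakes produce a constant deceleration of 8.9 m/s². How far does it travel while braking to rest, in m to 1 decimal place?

101 km/h ÷ 3.6 = 28.0556 m/s.
Braking distance = v²/(2a) = 28.0556² / (2 × 8.900) = 787.117 / 17.800 = 44.220 m.

Braking distance ≈ 44.2 m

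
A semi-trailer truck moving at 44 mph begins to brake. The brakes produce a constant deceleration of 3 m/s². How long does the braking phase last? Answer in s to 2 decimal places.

Braking time ≈ 6.56 s

44 mph × 0.44704 = 19.6698 m/s.
Braking time = v/a = 19.6698 / 3.000 = 6.557 s.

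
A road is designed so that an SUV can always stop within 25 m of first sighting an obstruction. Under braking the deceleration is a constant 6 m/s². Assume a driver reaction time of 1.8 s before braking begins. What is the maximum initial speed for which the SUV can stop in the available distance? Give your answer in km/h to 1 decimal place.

Maximum speed ≈ 34.6 km/h

Stopping distance: v·t_r + v²/(2a) = 25 with t_r = 1.8 s and a = 6.000 m/s².
So v² + 21.600 v − 300.00 = 0.
Positive root: v = −a·t_r + √((a·t_r)² + 2a·d) = −10.800 + √(116.640 + 300.00) = 9.6118 m/s.
9.6118 m/s × 3.6 = 34.602 km/h.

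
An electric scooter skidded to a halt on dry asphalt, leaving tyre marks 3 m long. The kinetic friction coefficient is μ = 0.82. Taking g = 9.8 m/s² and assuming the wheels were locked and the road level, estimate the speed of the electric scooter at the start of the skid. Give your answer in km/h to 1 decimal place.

Deceleration a = μg = 0.82 × 9.8 = 8.036 m/s².
v = √(2a·d) = √(2 × 8.036 × 3) = √48.216 = 6.9438 m/s.
= 6.9438 × 3.6 = 24.998 km/h.

Initial speed ≈ 25.0 km/h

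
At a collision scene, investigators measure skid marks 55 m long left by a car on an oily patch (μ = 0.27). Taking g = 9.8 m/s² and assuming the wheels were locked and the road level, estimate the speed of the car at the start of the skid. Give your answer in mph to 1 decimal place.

Initial speed ≈ 38.2 mph

Deceleration a = μg = 0.27 × 9.8 = 2.646 m/s².
v = √(2a·d) = √(2 × 2.646 × 55) = √291.060 = 17.0605 m/s.
= 17.0605 ÷ 0.44704 = 38.163 mph.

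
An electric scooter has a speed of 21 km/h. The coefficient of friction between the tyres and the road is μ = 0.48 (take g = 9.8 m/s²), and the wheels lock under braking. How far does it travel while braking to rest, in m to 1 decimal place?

Braking distance ≈ 3.6 m

21 km/h ÷ 3.6 = 5.8333 m/s.
a = μg = 0.48 × 9.8 = 4.704 m/s².
Braking distance = v²/(2a) = 5.8333² / (2 × 4.704) = 34.027 / 9.408 = 3.617 m.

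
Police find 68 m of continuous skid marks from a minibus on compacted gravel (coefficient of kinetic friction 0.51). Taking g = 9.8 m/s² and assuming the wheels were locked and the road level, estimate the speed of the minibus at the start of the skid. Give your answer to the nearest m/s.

Deceleration a = μg = 0.51 × 9.8 = 4.998 m/s².
v = √(2a·d) = √(2 × 4.998 × 68) = √679.728 = 26.0716 m/s.

Initial speed ≈ 26 m/s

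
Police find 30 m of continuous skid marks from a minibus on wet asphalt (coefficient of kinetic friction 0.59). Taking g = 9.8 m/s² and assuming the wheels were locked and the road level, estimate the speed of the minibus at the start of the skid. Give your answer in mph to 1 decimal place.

Initial speed ≈ 41.7 mph

Deceleration a = μg = 0.59 × 9.8 = 5.782 m/s².
v = √(2a·d) = √(2 × 5.782 × 30) = √346.920 = 18.6258 m/s.
= 18.6258 ÷ 0.44704 = 41.665 mph.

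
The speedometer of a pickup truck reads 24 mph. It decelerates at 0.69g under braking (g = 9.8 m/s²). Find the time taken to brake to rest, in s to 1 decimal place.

Braking time ≈ 1.6 s

24 mph × 0.44704 = 10.7290 m/s.
a = 0.69 × 9.8 = 6.762 m/s².
Braking time = v/a = 10.7290 / 6.762 = 1.587 s.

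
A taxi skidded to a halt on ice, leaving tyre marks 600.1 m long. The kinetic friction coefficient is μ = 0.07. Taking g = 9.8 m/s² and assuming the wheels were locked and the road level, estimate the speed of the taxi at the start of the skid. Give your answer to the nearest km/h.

Deceleration a = μg = 0.07 × 9.8 = 0.686 m/s².
v = √(2a·d) = √(2 × 0.686 × 600.1) = √823.337 = 28.6938 m/s.
= 28.6938 × 3.6 = 103.298 km/h.

Initial speed ≈ 103 km/h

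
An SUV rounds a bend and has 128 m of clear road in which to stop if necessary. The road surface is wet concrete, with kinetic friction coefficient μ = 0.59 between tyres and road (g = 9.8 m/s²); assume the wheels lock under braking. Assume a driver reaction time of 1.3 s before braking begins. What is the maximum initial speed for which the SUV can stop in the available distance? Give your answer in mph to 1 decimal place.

a = μg = 0.59 × 9.8 = 5.782 m/s².
Stopping distance: v·t_r + v²/(2a) = 128 with t_r = 1.3 s and a = 5.782 m/s².
So v² + 15.033 v − 1480.19 = 0.
Positive root: v = −a·t_r + √((a·t_r)² + 2a·d) = −7.517 + √(56.505 + 1480.19) = 31.6837 m/s.
31.6837 m/s ÷ 0.44704 = 70.874 mph.

Maximum speed ≈ 70.9 mph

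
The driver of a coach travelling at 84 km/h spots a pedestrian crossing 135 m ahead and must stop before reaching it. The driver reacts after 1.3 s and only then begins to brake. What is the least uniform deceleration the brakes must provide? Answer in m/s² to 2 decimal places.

Required deceleration ≈ 2.60 m/s²

84 km/h ÷ 3.6 = 23.3333 m/s.
Distance covered during reaction = 23.3333 × 1.3 = 30.333 m.
Distance available for braking: 135 − 30.333 = 104.667 m.
v² = 2a·d ⇒ a = v²/(2d) = 23.3333² / (2 × 104.667) = 544.443 / 209.334 = 2.6008 m/s².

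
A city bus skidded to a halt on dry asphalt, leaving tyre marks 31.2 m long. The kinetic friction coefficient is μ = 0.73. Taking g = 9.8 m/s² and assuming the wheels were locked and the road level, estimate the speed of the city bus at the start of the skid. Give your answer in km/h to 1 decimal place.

Initial speed ≈ 76.1 km/h

Deceleration a = μg = 0.73 × 9.8 = 7.154 m/s².
v = √(2a·d) = √(2 × 7.154 × 31.2) = √446.410 = 21.1284 m/s.
= 21.1284 × 3.6 = 76.062 km/h.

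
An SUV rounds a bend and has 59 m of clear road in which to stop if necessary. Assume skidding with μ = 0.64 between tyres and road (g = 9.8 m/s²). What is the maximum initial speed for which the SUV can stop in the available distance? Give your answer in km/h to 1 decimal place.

Maximum speed ≈ 97.9 km/h

a = μg = 0.64 × 9.8 = 6.272 m/s².
v²/(2a) = d ⇒ v = √(2 × 6.272 × 59) = √740.10 = 27.2048 m/s.
27.2048 m/s × 3.6 = 97.937 km/h.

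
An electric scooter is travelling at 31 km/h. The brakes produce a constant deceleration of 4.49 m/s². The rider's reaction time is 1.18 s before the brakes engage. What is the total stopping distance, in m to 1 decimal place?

Total stopping distance ≈ 18.4 m

31 km/h ÷ 3.6 = 8.6111 m/s.
Reaction distance = v·t_r = 8.6111 × 1.18 = 10.161 m.
Braking distance = v²/(2a) = 8.6111² / (2 × 4.490) = 74.151 / 8.980 = 8.257 m.
Total = 10.161 + 8.257 = 18.418 m.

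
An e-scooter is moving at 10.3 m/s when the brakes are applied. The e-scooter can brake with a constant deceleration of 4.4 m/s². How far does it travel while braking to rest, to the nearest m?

Braking distance = v²/(2a) = 10.3000² / (2 × 4.400) = 106.090 / 8.800 = 12.056 m.

Braking distance ≈ 12 m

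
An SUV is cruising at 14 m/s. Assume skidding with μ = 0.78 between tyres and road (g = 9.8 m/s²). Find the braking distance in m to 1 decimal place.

a = μg = 0.78 × 9.8 = 7.644 m/s².
Braking distance = v²/(2a) = 14.0000² / (2 × 7.644) = 196.000 / 15.288 = 12.821 m.

Braking distance ≈ 12.8 m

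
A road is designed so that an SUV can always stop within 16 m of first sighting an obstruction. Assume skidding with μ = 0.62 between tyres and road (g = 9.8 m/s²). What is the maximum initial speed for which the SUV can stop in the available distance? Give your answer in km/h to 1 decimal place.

Maximum speed ≈ 50.2 km/h

a = μg = 0.62 × 9.8 = 6.076 m/s².
v²/(2a) = d ⇒ v = √(2 × 6.076 × 16) = √194.43 = 13.9438 m/s.
13.9438 m/s × 3.6 = 50.198 km/h.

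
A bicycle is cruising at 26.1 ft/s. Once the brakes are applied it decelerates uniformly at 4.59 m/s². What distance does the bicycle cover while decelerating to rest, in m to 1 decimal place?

Braking distance ≈ 6.9 m

26.1 ft/s × 0.3048 = 7.9553 m/s.
Braking distance = v²/(2a) = 7.9553² / (2 × 4.590) = 63.287 / 9.180 = 6.894 m.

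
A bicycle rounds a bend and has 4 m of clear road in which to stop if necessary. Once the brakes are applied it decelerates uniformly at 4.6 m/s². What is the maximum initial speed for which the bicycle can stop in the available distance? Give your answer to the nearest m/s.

Maximum speed ≈ 6 m/s

v²/(2a) = d ⇒ v = √(2 × 4.600 × 4) = √36.80 = 6.0663 m/s.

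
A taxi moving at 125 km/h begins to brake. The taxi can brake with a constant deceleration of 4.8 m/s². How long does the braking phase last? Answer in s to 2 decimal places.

Braking time ≈ 7.23 s

125 km/h ÷ 3.6 = 34.7222 m/s.
Braking time = v/a = 34.7222 / 4.800 = 7.234 s.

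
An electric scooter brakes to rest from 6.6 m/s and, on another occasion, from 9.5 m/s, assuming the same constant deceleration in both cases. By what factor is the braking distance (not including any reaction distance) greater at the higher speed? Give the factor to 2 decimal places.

Braking distance d = v²/(2a), so with a fixed, d ∝ v².
Factor = (9.5/6.6)² = 1.4394² = 2.0719.

Factor ≈ 2.07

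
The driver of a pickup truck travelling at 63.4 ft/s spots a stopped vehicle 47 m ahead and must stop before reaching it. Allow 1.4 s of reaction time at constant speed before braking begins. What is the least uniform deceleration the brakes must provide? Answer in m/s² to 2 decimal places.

Required deceleration ≈ 9.36 m/s²

63.4 ft/s × 0.3048 = 19.3243 m/s.
Distance covered during reaction = 19.3243 × 1.4 = 27.054 m.
Distance available for braking: 47 − 27.054 = 19.946 m.
v² = 2a·d ⇒ a = v²/(2d) = 19.3243² / (2 × 19.946) = 373.429 / 39.892 = 9.3610 m/s².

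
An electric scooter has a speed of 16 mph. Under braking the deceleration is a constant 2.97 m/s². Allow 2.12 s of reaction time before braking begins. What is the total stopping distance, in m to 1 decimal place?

Total stopping distance ≈ 23.8 m

16 mph × 0.44704 = 7.1526 m/s.
Reaction distance = v·t_r = 7.1526 × 2.12 = 15.164 m.
Braking distance = v²/(2a) = 7.1526² / (2 × 2.970) = 51.160 / 5.940 = 8.613 m.
Total = 15.164 + 8.613 = 23.777 m.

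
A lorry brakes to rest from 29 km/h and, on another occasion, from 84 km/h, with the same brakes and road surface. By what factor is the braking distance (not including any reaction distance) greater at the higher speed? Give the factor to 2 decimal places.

Braking distance d = v²/(2a), so with a fixed, d ∝ v².
Factor = (84/29)² = 2.8966² = 8.3903.

Factor ≈ 8.39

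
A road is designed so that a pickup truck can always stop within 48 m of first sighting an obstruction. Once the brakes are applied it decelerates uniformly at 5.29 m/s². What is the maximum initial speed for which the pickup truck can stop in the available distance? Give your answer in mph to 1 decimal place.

v²/(2a) = d ⇒ v = √(2 × 5.290 × 48) = √507.84 = 22.5353 m/s.
22.5353 m/s ÷ 0.44704 = 50.410 mph.

Maximum speed ≈ 50.4 mph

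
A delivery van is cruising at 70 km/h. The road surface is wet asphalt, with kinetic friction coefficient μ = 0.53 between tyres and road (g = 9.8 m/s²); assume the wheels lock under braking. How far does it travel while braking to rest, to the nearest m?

70 km/h ÷ 3.6 = 19.4444 m/s.
a = μg = 0.53 × 9.8 = 5.194 m/s².
Braking distance = v²/(2a) = 19.4444² / (2 × 5.194) = 378.085 / 10.388 = 36.396 m.

Braking distance ≈ 36 m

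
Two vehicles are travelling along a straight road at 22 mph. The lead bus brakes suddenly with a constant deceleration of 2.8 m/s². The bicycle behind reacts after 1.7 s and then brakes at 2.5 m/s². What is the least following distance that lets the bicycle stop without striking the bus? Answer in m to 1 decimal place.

22 mph × 0.44704 = 9.8349 m/s.
Leader travels v²/(2a_L) = 96.725 / 5.600 = 17.272 m before stopping.
Follower covers v·t_r = 9.8349 × 1.7 = 16.719 m while reacting, then v²/(2a_F) = 96.725 / 5.000 = 19.345 m while braking, for a total of 16.719 + 19.345 = 36.064 m.
Since a_F ≤ a_L and the follower starts braking later, the follower is never slower than the leader, so the closest approach is when both have stopped.
Minimum gap = 36.064 − 17.272 = 18.792 m.

Minimum gap ≈ 18.8 m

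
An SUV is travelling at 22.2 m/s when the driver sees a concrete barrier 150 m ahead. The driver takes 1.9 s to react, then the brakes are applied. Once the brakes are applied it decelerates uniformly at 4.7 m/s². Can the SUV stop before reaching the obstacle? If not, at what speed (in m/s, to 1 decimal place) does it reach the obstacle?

Reaction distance = 22.2000 × 1.9 = 42.180 m.
Braking distance = v²/(2a) = 492.840 / 9.400 = 52.430 m.
Total stopping distance = 42.180 + 52.430 = 94.610 m, vs 150 m available — it stops with 150 − 94.610 = 55.390 m to spare.

Yes — it stops about 55.4 m short of the obstacle, so it never reaches it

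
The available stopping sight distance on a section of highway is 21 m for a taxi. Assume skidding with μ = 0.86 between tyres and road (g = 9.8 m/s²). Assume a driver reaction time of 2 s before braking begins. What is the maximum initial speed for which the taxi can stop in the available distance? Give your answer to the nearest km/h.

Maximum speed ≈ 30 km/h

a = μg = 0.86 × 9.8 = 8.428 m/s².
Stopping distance: v·t_r + v²/(2a) = 21 with t_r = 2 s and a = 8.428 m/s².
So v² + 33.712 v − 353.98 = 0.
Positive root: v = −a·t_r + √((a·t_r)² + 2a·d) = −16.856 + √(284.125 + 353.98) = 8.4047 m/s.
8.4047 m/s × 3.6 = 30.257 km/h.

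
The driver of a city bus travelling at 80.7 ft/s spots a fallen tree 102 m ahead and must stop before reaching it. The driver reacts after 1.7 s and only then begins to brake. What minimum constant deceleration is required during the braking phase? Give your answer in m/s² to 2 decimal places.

80.7 ft/s × 0.3048 = 24.5974 m/s.
Distance covered during reaction = 24.5974 × 1.7 = 41.816 m.
Distance available for braking: 102 − 41.816 = 60.184 m.
v² = 2a·d ⇒ a = v²/(2d) = 24.5974² / (2 × 60.184) = 605.032 / 120.368 = 5.0265 m/s².

Required deceleration ≈ 5.03 m/s²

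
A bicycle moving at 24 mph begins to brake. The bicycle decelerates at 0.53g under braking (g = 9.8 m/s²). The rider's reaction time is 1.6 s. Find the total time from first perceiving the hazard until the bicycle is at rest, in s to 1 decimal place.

Total time ≈ 3.7 s

24 mph × 0.44704 = 10.7290 m/s.
a = 0.53 × 9.8 = 5.194 m/s².
Braking time = v/a = 10.7290 / 5.194 = 2.066 s.
Total = 1.6 + 2.066 = 3.666 s.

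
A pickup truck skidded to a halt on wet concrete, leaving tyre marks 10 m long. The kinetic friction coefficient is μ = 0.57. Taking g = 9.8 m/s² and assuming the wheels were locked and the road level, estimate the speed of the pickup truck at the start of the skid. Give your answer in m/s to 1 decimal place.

Initial speed ≈ 10.6 m/s

Deceleration a = μg = 0.57 × 9.8 = 5.586 m/s².
v = √(2a·d) = √(2 × 5.586 × 10) = √111.720 = 10.5698 m/s.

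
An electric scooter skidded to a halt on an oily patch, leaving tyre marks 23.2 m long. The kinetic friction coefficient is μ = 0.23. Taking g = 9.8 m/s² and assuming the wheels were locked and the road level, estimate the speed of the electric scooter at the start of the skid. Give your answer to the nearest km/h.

Initial speed ≈ 37 km/h

Deceleration a = μg = 0.23 × 9.8 = 2.254 m/s².
v = √(2a·d) = √(2 × 2.254 × 23.2) = √104.586 = 10.2267 m/s.
= 10.2267 × 3.6 = 36.816 km/h.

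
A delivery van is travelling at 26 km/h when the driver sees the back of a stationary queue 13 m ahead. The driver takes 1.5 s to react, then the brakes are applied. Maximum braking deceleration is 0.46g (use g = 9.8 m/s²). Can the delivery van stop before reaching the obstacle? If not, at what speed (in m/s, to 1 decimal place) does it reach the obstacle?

26 km/h ÷ 3.6 = 7.2222 m/s.
a = 0.46 × 9.8 = 4.508 m/s².
Reaction distance = 7.2222 × 1.5 = 10.833 m.
Braking distance needed to stop: v²/(2a) = 52.160 / 9.016 = 5.785 m, so total needed = 10.833 + 5.785 = 16.618 m > 13 m — it cannot stop.
Distance remaining when braking begins: 13 − 10.833 = 2.167 m.
v² = v₀² − 2a·d = 52.160 − 2 × 4.508 × 2.167 = 32.622 m²/s².
v = √32.622 = 5.712 m/s.

No — it strikes the obstacle at 5.7 m/s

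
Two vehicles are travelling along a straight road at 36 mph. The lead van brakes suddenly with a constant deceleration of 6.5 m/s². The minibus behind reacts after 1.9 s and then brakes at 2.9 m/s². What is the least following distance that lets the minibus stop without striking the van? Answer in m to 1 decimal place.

Minimum gap ≈ 55.3 m

36 mph × 0.44704 = 16.0934 m/s.
Leader travels v²/(2a_L) = 258.998 / 13.000 = 19.923 m before stopping.
Follower covers v·t_r = 16.0934 × 1.9 = 30.577 m while reacting, then v²/(2a_F) = 258.998 / 5.800 = 44.655 m while braking, for a total of 30.577 + 44.655 = 75.232 m.
Since a_F ≤ a_L and the follower starts braking later, the follower is never slower than the leader, so the closest approach is when both have stopped.
Minimum gap = 75.232 − 19.923 = 55.309 m.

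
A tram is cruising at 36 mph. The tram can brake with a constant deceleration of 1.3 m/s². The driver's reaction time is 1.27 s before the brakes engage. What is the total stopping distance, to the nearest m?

36 mph × 0.44704 = 16.0934 m/s.
Reaction distance = v·t_r = 16.0934 × 1.27 = 20.439 m.
Braking distance = v²/(2a) = 16.0934² / (2 × 1.300) = 258.998 / 2.600 = 99.615 m.
Total = 20.439 + 99.615 = 120.054 m.

Total stopping distance ≈ 120 m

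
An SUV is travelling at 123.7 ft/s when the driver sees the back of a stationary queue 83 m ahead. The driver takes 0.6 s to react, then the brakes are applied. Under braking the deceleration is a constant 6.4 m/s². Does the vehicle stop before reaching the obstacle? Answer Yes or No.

No

123.7 ft/s × 0.3048 = 37.7038 m/s.
Reaction distance = 37.7038 × 0.6 = 22.622 m.
Braking distance = v²/(2a) = 1421.577 / 12.800 = 111.061 m.
Total stopping distance = 22.622 + 111.061 = 133.683 m, vs 83 m available — it cannot stop in time and overshoots by 133.683 − 83 = 50.683 m.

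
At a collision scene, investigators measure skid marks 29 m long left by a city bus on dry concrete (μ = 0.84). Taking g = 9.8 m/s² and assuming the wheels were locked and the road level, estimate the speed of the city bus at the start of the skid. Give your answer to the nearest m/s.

Deceleration a = μg = 0.84 × 9.8 = 8.232 m/s².
v = √(2a·d) = √(2 × 8.232 × 29) = √477.456 = 21.8508 m/s.

Initial speed ≈ 22 m/s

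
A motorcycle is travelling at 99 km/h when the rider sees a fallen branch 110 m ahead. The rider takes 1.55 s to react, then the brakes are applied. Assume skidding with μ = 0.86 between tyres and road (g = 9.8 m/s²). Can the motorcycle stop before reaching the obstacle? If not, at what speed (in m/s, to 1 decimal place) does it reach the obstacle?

99 km/h ÷ 3.6 = 27.5000 m/s.
a = μg = 0.86 × 9.8 = 8.428 m/s².
Reaction distance = 27.5000 × 1.55 = 42.625 m.
Braking distance = v²/(2a) = 756.250 / 16.856 = 44.865 m.
Total stopping distance = 42.625 + 44.865 = 87.490 m, vs 110 m available — it stops with 110 − 87.490 = 22.510 m to spare.

Yes — it stops about 22.5 m short of the obstacle, so it never reaches it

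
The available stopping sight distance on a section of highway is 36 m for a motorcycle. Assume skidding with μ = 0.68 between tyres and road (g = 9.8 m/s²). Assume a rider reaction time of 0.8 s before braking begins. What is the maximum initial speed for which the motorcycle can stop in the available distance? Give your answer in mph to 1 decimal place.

a = μg = 0.68 × 9.8 = 6.664 m/s².
Stopping distance: v·t_r + v²/(2a) = 36 with t_r = 0.8 s and a = 6.664 m/s².
So v² + 10.662 v − 479.81 = 0.
Positive root: v = −a·t_r + √((a·t_r)² + 2a·d) = −5.331 + √(28.420 + 479.81) = 17.2130 m/s.
17.2130 m/s ÷ 0.44704 = 38.504 mph.

Maximum speed ≈ 38.5 mph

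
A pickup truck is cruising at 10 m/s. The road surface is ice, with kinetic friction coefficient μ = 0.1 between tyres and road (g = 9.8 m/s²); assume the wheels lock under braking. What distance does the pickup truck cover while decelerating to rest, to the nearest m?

a = μg = 0.1 × 9.8 = 0.980 m/s².
Braking distance = v²/(2a) = 10.0000² / (2 × 0.980) = 100.000 / 1.960 = 51.020 m.

Braking distance ≈ 51 m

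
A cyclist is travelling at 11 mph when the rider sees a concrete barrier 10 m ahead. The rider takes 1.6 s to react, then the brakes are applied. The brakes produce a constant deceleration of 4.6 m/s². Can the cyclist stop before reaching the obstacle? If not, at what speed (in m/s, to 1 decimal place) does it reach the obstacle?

11 mph × 0.44704 = 4.9174 m/s.
Reaction distance = 4.9174 × 1.6 = 7.868 m.
Braking distance needed to stop: v²/(2a) = 24.181 / 9.200 = 2.628 m, so total needed = 7.868 + 2.628 = 10.496 m > 10 m — it cannot stop.
Distance remaining when braking begins: 10 − 7.868 = 2.132 m.
v² = v₀² − 2a·d = 24.181 − 2 × 4.600 × 2.132 = 4.567 m²/s².
v = √4.567 = 2.137 m/s.

No — it strikes the obstacle at 2.1 m/s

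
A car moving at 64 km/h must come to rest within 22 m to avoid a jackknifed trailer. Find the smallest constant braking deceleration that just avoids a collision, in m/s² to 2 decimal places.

64 km/h ÷ 3.6 = 17.7778 m/s.
v² = 2a·d ⇒ a = v²/(2d) = 17.7778² / (2 × 22.000) = 316.050 / 44.000 = 7.1830 m/s².

Required deceleration ≈ 7.18 m/s²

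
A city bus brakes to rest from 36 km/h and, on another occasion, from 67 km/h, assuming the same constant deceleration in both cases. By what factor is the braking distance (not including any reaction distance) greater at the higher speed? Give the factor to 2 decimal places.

Braking distance d = v²/(2a), so with a fixed, d ∝ v².
Factor = (67/36)² = 1.8611² = 3.4637.

Factor ≈ 3.46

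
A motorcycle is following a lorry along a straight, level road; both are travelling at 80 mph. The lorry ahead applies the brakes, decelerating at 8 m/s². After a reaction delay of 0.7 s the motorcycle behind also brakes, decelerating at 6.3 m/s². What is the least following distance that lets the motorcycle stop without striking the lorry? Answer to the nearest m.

Minimum gap ≈ 47 m

80 mph × 0.44704 = 35.7632 m/s.
Leader travels v²/(2a_L) = 1279.006 / 16.000 = 79.938 m before stopping.
Follower covers v·t_r = 35.7632 × 0.7 = 25.034 m while reacting, then v²/(2a_F) = 1279.006 / 12.600 = 101.508 m while braking, for a total of 25.034 + 101.508 = 126.542 m.
Since a_F ≤ a_L and the follower starts braking later, the follower is never slower than the leader, so the closest approach is when both have stopped.
Minimum gap = 126.542 − 79.938 = 46.604 m.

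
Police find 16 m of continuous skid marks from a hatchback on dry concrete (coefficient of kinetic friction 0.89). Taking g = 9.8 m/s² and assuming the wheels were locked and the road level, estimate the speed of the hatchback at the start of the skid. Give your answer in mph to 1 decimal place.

Initial speed ≈ 37.4 mph

Deceleration a = μg = 0.89 × 9.8 = 8.722 m/s².
v = √(2a·d) = √(2 × 8.722 × 16) = √279.104 = 16.7064 m/s.
= 16.7064 ÷ 0.44704 = 37.371 mph.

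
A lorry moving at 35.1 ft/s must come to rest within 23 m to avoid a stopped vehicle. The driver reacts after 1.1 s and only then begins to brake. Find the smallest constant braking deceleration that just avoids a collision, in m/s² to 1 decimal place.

Required deceleration ≈ 5.1 m/s²

35.1 ft/s × 0.3048 = 10.6985 m/s.
Distance covered during reaction = 10.6985 × 1.1 = 11.768 m.
Distance available for braking: 23 − 11.768 = 11.232 m.
v² = 2a·d ⇒ a = v²/(2d) = 10.6985² / (2 × 11.232) = 114.458 / 22.464 = 5.0952 m/s².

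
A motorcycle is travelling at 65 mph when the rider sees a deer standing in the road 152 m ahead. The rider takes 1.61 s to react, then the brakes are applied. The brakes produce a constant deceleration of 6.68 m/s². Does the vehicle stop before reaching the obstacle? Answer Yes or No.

65 mph × 0.44704 = 29.0576 m/s.
Reaction distance = 29.0576 × 1.61 = 46.783 m.
Braking distance = v²/(2a) = 844.344 / 13.360 = 63.199 m.
Total stopping distance = 46.783 + 63.199 = 109.982 m, vs 152 m available — it stops with 152 − 109.982 = 42.018 m to spare.

Yes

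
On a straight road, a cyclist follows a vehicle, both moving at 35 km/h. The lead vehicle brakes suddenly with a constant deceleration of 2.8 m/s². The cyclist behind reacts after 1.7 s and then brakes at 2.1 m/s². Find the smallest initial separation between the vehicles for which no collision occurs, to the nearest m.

Minimum gap ≈ 22 m

35 km/h ÷ 3.6 = 9.7222 m/s.
Leader travels v²/(2a_L) = 94.521 / 5.600 = 16.879 m before stopping.
Follower covers v·t_r = 9.7222 × 1.7 = 16.528 m while reacting, then v²/(2a_F) = 94.521 / 4.200 = 22.505 m while braking, for a total of 16.528 + 22.505 = 39.033 m.
Since a_F ≤ a_L and the follower starts braking later, the follower is never slower than the leader, so the closest approach is when both have stopped.
Minimum gap = 39.033 − 16.879 = 22.154 m.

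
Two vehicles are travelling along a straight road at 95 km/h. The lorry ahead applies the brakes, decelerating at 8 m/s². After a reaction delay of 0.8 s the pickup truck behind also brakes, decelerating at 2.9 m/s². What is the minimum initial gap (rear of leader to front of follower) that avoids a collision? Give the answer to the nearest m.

Minimum gap ≈ 98 m

95 km/h ÷ 3.6 = 26.3889 m/s.
Leader travels v²/(2a_L) = 696.374 / 16.000 = 43.523 m before stopping.
Follower covers v·t_r = 26.3889 × 0.8 = 21.111 m while reacting, then v²/(2a_F) = 696.374 / 5.800 = 120.064 m while braking, for a total of 21.111 + 120.064 = 141.175 m.
Since a_F ≤ a_L and the follower starts braking later, the follower is never slower than the leader, so the closest approach is when both have stopped.
Minimum gap = 141.175 − 43.523 = 97.652 m.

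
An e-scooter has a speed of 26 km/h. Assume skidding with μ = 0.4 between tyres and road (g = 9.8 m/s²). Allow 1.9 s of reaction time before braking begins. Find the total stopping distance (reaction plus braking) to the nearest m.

26 km/h ÷ 3.6 = 7.2222 m/s.
a = μg = 0.4 × 9.8 = 3.920 m/s².
Reaction distance = v·t_r = 7.2222 × 1.9 = 13.722 m.
Braking distance = v²/(2a) = 7.2222² / (2 × 3.920) = 52.160 / 7.840 = 6.653 m.
Total = 13.722 + 6.653 = 20.375 m.

Total stopping distance ≈ 20 m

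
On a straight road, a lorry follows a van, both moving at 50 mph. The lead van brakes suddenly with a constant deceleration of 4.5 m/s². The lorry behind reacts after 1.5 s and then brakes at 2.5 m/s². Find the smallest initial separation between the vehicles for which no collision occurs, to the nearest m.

Minimum gap ≈ 78 m

50 mph × 0.44704 = 22.3520 m/s.
Leader travels v²/(2a_L) = 499.612 / 9.000 = 55.512 m before stopping.
Follower covers v·t_r = 22.3520 × 1.5 = 33.528 m while reacting, then v²/(2a_F) = 499.612 / 5.000 = 99.922 m while braking, for a total of 33.528 + 99.922 = 133.450 m.
Since a_F ≤ a_L and the follower starts braking later, the follower is never slower than the leader, so the closest approach is when both have stopped.
Minimum gap = 133.450 − 55.512 = 77.938 m.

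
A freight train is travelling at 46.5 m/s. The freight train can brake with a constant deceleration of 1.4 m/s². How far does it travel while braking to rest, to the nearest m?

Braking distance = v²/(2a) = 46.5000² / (2 × 1.400) = 2162.250 / 2.800 = 772.232 m.

Braking distance ≈ 772 m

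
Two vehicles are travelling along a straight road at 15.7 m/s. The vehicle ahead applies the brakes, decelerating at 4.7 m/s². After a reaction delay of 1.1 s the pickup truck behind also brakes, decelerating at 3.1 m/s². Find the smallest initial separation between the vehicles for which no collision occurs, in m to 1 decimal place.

Minimum gap ≈ 30.8 m

Leader travels v²/(2a_L) = 246.490 / 9.400 = 26.222 m before stopping.
Follower covers v·t_r = 15.7000 × 1.1 = 17.270 m while reacting, then v²/(2a_F) = 246.490 / 6.200 = 39.756 m while braking, for a total of 17.270 + 39.756 = 57.026 m.
Since a_F ≤ a_L and the follower starts braking later, the follower is never slower than the leader, so the closest approach is when both have stopped.
Minimum gap = 57.026 − 26.222 = 30.804 m.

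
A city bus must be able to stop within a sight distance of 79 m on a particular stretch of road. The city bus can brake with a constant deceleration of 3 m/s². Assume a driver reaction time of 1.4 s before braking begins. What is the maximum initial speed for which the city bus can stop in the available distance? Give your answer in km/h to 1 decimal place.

Stopping distance: v·t_r + v²/(2a) = 79 with t_r = 1.4 s and a = 3.000 m/s².
So v² + 8.400 v − 474.00 = 0.
Positive root: v = −a·t_r + √((a·t_r)² + 2a·d) = −4.200 + √(17.640 + 474.00) = 17.9730 m/s.
17.9730 m/s × 3.6 = 64.703 km/h.

Maximum speed ≈ 64.7 km/h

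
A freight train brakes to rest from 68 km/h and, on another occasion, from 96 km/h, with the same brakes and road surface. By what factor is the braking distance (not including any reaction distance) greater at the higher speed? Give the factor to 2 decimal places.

Braking distance d = v²/(2a), so with a fixed, d ∝ v².
Factor = (96/68)² = 1.4118² = 1.9932.

Factor ≈ 1.99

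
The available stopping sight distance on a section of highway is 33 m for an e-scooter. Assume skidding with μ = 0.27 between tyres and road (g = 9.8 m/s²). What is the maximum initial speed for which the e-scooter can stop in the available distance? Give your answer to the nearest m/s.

a = μg = 0.27 × 9.8 = 2.646 m/s².
v²/(2a) = d ⇒ v = √(2 × 2.646 × 33) = √174.64 = 13.2151 m/s.

Maximum speed ≈ 13 m/s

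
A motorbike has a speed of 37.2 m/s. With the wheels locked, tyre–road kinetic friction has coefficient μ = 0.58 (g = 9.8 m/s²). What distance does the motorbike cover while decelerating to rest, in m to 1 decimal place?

a = μg = 0.58 × 9.8 = 5.684 m/s².
Braking distance = v²/(2a) = 37.2000² / (2 × 5.684) = 1383.840 / 11.368 = 121.731 m.

Braking distance ≈ 121.7 m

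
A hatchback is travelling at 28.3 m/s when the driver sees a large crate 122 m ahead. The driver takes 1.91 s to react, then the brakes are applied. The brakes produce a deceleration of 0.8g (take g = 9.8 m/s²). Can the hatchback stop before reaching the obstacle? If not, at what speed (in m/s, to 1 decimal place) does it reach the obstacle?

Yes — it stops about 16.9 m short of the obstacle, so it never reaches it

a = 0.8 × 9.8 = 7.840 m/s².
Reaction distance = 28.3000 × 1.91 = 54.053 m.
Braking distance = v²/(2a) = 800.890 / 15.680 = 51.077 m.
Total stopping distance = 54.053 + 51.077 = 105.130 m, vs 122 m available — it stops with 122 − 105.130 = 16.870 m to spare.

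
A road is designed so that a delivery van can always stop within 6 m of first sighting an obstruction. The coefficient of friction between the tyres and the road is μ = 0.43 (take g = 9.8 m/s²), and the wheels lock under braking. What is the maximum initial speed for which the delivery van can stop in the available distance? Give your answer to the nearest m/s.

Maximum speed ≈ 7 m/s

a = μg = 0.43 × 9.8 = 4.214 m/s².
v²/(2a) = d ⇒ v = √(2 × 4.214 × 6) = √50.57 = 7.1113 m/s.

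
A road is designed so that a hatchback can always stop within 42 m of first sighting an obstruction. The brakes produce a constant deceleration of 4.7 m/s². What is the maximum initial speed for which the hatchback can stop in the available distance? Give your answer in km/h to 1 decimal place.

v²/(2a) = d ⇒ v = √(2 × 4.700 × 42) = √394.80 = 19.8696 m/s.
19.8696 m/s × 3.6 = 71.531 km/h.

Maximum speed ≈ 71.5 km/h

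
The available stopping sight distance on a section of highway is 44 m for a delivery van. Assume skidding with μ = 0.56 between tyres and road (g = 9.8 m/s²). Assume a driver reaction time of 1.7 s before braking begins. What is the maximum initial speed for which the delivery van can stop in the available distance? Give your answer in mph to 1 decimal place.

a = μg = 0.56 × 9.8 = 5.488 m/s².
Stopping distance: v·t_r + v²/(2a) = 44 with t_r = 1.7 s and a = 5.488 m/s².
So v² + 18.659 v − 482.94 = 0.
Positive root: v = −a·t_r + √((a·t_r)² + 2a·d) = −9.330 + √(87.049 + 482.94) = 14.5444 m/s.
14.5444 m/s ÷ 0.44704 = 32.535 mph.

Maximum speed ≈ 32.5 mph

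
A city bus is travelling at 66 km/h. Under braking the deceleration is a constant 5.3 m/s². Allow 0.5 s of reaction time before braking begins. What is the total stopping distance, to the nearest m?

66 km/h ÷ 3.6 = 18.3333 m/s.
Reaction distance = v·t_r = 18.3333 × 0.5 = 9.167 m.
Braking distance = v²/(2a) = 18.3333² / (2 × 5.300) = 336.110 / 10.600 = 31.708 m.
Total = 9.167 + 31.708 = 40.875 m.

Total stopping distance ≈ 41 m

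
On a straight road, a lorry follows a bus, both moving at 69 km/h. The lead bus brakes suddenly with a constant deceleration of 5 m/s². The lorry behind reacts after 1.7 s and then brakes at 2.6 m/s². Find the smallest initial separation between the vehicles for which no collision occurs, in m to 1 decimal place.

69 km/h ÷ 3.6 = 19.1667 m/s.
Leader travels v²/(2a_L) = 367.362 / 10.000 = 36.736 m before stopping.
Follower covers v·t_r = 19.1667 × 1.7 = 32.583 m while reacting, then v²/(2a_F) = 367.362 / 5.200 = 70.647 m while braking, for a total of 32.583 + 70.647 = 103.230 m.
Since a_F ≤ a_L and the follower starts braking later, the follower is never slower than the leader, so the closest approach is when both have stopped.
Minimum gap = 103.230 − 36.736 = 66.494 m.

Minimum gap ≈ 66.5 m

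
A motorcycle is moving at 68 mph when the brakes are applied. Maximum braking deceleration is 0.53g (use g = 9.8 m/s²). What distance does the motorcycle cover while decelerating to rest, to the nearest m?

Braking distance ≈ 89 m

68 mph × 0.44704 = 30.3987 m/s.
a = 0.53 × 9.8 = 5.194 m/s².
Braking distance = v²/(2a) = 30.3987² / (2 × 5.194) = 924.081 / 10.388 = 88.957 m.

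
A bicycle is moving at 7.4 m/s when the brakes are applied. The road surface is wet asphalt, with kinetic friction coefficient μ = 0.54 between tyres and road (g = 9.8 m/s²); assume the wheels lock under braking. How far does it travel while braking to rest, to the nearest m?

Braking distance ≈ 5 m

a = μg = 0.54 × 9.8 = 5.292 m/s².
Braking distance = v²/(2a) = 7.4000² / (2 × 5.292) = 54.760 / 10.584 = 5.174 m.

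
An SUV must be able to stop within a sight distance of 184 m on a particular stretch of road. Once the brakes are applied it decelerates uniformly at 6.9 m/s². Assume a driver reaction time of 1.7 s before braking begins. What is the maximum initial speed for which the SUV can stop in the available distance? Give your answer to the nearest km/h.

Maximum speed ≈ 144 km/h

Stopping distance: v·t_r + v²/(2a) = 184 with t_r = 1.7 s and a = 6.900 m/s².
So v² + 23.460 v − 2539.20 = 0.
Positive root: v = −a·t_r + √((a·t_r)² + 2a·d) = −11.730 + √(137.593 + 2539.20) = 40.0077 m/s.
40.0077 m/s × 3.6 = 144.028 km/h.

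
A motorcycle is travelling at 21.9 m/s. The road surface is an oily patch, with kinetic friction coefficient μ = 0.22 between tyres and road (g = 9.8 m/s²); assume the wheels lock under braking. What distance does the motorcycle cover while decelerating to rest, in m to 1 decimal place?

a = μg = 0.22 × 9.8 = 2.156 m/s².
Braking distance = v²/(2a) = 21.9000² / (2 × 2.156) = 479.610 / 4.312 = 111.227 m.

Braking distance ≈ 111.2 m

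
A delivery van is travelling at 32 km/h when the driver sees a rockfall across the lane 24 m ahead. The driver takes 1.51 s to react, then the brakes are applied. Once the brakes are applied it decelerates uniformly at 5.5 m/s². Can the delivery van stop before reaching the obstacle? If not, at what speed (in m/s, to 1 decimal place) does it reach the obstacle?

32 km/h ÷ 3.6 = 8.8889 m/s.
Reaction distance = 8.8889 × 1.51 = 13.422 m.
Braking distance = v²/(2a) = 79.013 / 11.000 = 7.183 m.
Total stopping distance = 13.422 + 7.183 = 20.605 m, vs 24 m available — it stops with 24 − 20.605 = 3.395 m to spare.

Yes — it stops about 3.4 m short of the obstacle, so it never reaches it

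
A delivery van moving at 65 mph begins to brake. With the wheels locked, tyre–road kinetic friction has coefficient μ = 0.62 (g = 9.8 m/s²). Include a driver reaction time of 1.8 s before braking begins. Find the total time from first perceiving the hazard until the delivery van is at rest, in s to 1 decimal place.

Total time ≈ 6.6 s

65 mph × 0.44704 = 29.0576 m/s.
a = μg = 0.62 × 9.8 = 6.076 m/s².
Braking time = v/a = 29.0576 / 6.076 = 4.782 s.
Total = 1.8 + 4.782 = 6.582 s.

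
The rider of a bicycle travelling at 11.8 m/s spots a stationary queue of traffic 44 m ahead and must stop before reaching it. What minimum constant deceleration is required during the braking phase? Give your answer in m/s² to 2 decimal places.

v² = 2a·d ⇒ a = v²/(2d) = 11.8000² / (2 × 44.000) = 139.240 / 88.000 = 1.5823 m/s².

Required deceleration ≈ 1.58 m/s²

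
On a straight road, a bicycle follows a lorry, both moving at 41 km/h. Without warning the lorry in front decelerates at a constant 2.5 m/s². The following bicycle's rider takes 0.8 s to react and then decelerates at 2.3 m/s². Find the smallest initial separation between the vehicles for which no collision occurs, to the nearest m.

Minimum gap ≈ 11 m

41 km/h ÷ 3.6 = 11.3889 m/s.
Leader travels v²/(2a_L) = 129.707 / 5.000 = 25.941 m before stopping.
Follower covers v·t_r = 11.3889 × 0.8 = 9.111 m while reacting, then v²/(2a_F) = 129.707 / 4.600 = 28.197 m while braking, for a total of 9.111 + 28.197 = 37.308 m.
Since a_F ≤ a_L and the follower starts braking later, the follower is never slower than the leader, so the closest approach is when both have stopped.
Minimum gap = 37.308 − 25.941 = 11.367 m.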